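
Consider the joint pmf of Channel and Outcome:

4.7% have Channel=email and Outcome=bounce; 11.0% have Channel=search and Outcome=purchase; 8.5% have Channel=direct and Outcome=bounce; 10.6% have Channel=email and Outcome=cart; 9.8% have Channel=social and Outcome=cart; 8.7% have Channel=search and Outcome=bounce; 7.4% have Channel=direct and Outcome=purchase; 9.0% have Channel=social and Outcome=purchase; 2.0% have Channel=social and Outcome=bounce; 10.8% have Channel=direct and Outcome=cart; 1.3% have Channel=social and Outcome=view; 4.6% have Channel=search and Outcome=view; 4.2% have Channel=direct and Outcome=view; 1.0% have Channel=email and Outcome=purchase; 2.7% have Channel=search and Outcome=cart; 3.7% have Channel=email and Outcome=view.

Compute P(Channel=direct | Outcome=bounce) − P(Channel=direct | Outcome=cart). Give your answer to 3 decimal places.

P(Outcome=bounce) = 0.047 + 0.087 + 0.020 + 0.085 = 0.239; P(Channel=direct | Outcome=bounce) = 0.085/0.239 = 0.3556.
P(Outcome=cart) = 0.106 + 0.027 + 0.098 + 0.108 = 0.339; P(Channel=direct | Outcome=cart) = 0.108/0.339 = 0.3186.
Difference = 0.037.

0.037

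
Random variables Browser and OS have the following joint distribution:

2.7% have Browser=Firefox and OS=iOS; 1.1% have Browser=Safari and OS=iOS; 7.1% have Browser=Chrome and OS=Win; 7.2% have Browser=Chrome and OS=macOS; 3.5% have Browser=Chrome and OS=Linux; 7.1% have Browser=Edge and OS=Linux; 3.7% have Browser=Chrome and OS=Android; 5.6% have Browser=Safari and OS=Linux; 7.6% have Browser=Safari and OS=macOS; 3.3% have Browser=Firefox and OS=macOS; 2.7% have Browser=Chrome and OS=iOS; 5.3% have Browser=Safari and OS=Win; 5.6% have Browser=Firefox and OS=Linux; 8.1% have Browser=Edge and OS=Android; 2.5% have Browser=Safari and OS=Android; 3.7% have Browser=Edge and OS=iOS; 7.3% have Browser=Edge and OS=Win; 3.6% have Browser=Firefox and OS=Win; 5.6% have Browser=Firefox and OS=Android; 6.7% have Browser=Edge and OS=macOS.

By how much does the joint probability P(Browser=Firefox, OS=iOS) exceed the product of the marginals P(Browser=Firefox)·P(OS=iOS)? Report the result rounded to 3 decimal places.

P(Browser=Firefox) = 0.036 + 0.033 + 0.056 + 0.027 + 0.056 = 0.208.
P(OS=iOS) = 0.027 + 0.027 + 0.011 + 0.037 = 0.102.
P(Browser=Firefox, OS=iOS) − P(Browser=Firefox)P(OS=iOS) = 0.027 − 0.208×0.102 = 0.006.

0.006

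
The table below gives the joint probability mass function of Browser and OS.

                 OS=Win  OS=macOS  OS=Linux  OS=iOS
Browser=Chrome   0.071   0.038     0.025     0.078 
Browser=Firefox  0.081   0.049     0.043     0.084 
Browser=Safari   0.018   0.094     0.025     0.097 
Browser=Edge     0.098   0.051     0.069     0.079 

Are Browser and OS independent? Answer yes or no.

no

P(Browser=Safari) = 0.234 and P(OS=Win) = 0.268, so their product is 0.06271, but P(Browser=Safari, OS=Win) = 0.018. Since these differ, Browser and OS are not independent.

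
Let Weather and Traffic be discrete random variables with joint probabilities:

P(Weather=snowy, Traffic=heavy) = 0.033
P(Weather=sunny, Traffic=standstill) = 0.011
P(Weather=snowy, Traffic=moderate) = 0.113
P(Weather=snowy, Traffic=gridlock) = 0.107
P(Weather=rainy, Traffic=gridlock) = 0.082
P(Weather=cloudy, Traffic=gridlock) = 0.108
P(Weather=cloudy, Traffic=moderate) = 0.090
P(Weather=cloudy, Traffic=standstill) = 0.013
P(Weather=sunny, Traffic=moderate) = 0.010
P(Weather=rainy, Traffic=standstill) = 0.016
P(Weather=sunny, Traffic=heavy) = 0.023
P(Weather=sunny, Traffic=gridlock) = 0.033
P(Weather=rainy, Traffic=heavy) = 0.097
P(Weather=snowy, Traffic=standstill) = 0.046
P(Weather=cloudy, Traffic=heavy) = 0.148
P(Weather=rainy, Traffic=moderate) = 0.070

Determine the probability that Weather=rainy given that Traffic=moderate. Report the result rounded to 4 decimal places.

0.2473

P(Traffic=moderate) = 0.010 + 0.090 + 0.070 + 0.113 = 0.283.
P(Weather=rainy | Traffic=moderate) = 0.070/0.283 = 0.2473.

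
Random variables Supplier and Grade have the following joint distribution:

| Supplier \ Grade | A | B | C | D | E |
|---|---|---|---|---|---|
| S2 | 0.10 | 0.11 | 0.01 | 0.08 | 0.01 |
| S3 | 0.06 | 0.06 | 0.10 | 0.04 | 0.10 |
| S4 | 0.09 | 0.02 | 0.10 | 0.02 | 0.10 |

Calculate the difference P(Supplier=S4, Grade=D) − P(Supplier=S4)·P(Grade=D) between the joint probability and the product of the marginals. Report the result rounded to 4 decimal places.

P(Supplier=S4) = 0.09 + 0.02 + 0.10 + 0.02 + 0.10 = 0.33.
P(Grade=D) = 0.08 + 0.04 + 0.02 = 0.14.
P(Supplier=S4, Grade=D) − P(Supplier=S4)P(Grade=D) = 0.02 − 0.33×0.14 = -0.0262.

-0.0262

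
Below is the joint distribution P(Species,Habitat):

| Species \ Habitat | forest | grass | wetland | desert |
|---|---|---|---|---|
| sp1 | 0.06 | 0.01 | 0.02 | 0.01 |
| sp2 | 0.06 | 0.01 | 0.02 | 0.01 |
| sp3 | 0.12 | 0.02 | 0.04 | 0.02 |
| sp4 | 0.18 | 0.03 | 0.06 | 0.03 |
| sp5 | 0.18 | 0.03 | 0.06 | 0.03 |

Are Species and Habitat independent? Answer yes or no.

Every cell satisfies P(Species,Habitat) = P(Species)·P(Habitat). For instance P(Species=sp4) = 0.30, P(Habitat=forest) = 0.60, and 0.30×0.60 = 0.18 matches the joint entry. So Species and Habitat are independent.

yes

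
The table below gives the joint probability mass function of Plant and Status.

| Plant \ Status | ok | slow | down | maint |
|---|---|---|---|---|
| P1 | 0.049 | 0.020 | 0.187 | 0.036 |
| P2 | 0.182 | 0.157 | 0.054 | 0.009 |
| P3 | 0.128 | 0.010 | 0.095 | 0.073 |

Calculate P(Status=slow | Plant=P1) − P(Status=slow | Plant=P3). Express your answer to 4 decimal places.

0.0358

P(Plant=P1) = 0.049 + 0.020 + 0.187 + 0.036 = 0.292; P(Status=slow | Plant=P1) = 0.020/0.292 = 0.06849.
P(Plant=P3) = 0.128 + 0.010 + 0.095 + 0.073 = 0.306; P(Status=slow | Plant=P3) = 0.010/0.306 = 0.03268.
Difference = 0.0358.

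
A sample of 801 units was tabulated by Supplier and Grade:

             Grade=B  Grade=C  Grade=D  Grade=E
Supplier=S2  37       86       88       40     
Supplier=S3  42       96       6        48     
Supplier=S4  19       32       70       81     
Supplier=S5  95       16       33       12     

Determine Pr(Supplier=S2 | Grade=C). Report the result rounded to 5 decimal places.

Total with Grade=C: 86 + 96 + 32 + 16 = 230.
P(Supplier=S2 | Grade=C) = 86/230 = 0.37391.

0.37391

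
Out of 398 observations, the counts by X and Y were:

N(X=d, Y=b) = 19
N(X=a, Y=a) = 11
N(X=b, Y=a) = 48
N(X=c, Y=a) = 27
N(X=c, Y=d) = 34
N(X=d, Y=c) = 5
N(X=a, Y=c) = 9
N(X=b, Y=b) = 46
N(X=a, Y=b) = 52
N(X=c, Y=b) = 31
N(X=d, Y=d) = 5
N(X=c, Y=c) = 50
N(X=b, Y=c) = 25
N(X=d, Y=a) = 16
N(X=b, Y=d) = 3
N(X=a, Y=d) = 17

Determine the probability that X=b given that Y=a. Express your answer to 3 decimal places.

0.471

Total with Y=a: 11 + 48 + 27 + 16 = 102.
P(X=b | Y=a) = 48/102 = 0.471.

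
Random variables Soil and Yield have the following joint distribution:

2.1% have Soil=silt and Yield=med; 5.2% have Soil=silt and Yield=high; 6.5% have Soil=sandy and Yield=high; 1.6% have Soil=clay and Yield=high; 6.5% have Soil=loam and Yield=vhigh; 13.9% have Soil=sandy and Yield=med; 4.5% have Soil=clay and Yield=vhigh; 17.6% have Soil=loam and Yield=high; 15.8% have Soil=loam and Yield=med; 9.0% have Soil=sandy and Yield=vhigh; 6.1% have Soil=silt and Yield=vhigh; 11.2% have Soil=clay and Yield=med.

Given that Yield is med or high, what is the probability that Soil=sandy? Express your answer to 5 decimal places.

0.27605

P(Yield=med) = 0.139 + 0.158 + 0.112 + 0.021 = 0.430.
P(Yield=high) = 0.065 + 0.176 + 0.016 + 0.052 = 0.309.
P(Yield ∈ {med, high}) = 0.430 + 0.309 = 0.739; P(Soil=sandy, Yield ∈ {med, high}) = 0.139 + 0.065 = 0.204.
P(Soil=sandy | Yield ∈ {med, high}) = 0.204/0.739 = 0.27605.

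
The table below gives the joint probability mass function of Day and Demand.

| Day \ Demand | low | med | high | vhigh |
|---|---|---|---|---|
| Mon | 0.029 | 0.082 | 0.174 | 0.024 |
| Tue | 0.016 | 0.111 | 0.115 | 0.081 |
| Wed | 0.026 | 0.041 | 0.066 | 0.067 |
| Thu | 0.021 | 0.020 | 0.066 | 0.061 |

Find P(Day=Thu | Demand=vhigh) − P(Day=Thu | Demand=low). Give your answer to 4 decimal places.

P(Demand=vhigh) = 0.024 + 0.081 + 0.067 + 0.061 = 0.233; P(Day=Thu | Demand=vhigh) = 0.061/0.233 = 0.26180.
P(Demand=low) = 0.029 + 0.016 + 0.026 + 0.021 = 0.092; P(Day=Thu | Demand=low) = 0.021/0.092 = 0.22826.
Difference = 0.0335.

0.0335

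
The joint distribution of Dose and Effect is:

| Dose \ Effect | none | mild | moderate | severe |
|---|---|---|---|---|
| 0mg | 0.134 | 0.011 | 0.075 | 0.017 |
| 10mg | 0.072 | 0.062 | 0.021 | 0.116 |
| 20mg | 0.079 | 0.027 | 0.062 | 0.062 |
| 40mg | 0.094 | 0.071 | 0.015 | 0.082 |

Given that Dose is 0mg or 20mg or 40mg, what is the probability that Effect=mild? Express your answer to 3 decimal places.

P(Dose=0mg) = 0.134 + 0.011 + 0.075 + 0.017 = 0.237.
P(Dose=20mg) = 0.079 + 0.027 + 0.062 + 0.062 = 0.230.
P(Dose=40mg) = 0.094 + 0.071 + 0.015 + 0.082 = 0.262.
P(Dose ∈ {0mg, 20mg, 40mg}) = 0.237 + 0.230 + 0.262 = 0.729; P(Effect=mild, Dose ∈ {0mg, 20mg, 40mg}) = 0.011 + 0.027 + 0.071 = 0.109.
P(Effect=mild | Dose ∈ {0mg, 20mg, 40mg}) = 0.109/0.729 = 0.150.

0.150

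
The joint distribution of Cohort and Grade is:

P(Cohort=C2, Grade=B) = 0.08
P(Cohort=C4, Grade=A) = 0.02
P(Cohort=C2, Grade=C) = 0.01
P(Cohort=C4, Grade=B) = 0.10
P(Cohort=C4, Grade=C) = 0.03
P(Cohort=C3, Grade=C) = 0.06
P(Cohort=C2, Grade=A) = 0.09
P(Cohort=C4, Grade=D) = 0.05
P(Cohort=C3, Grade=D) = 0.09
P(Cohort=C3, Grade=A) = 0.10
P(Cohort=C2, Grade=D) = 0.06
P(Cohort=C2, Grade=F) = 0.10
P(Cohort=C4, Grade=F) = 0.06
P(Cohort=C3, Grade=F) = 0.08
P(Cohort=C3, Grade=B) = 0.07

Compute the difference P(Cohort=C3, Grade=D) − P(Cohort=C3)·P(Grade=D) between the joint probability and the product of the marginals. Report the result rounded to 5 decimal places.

0.01000

P(Cohort=C3) = 0.10 + 0.07 + 0.06 + 0.09 + 0.08 = 0.40.
P(Grade=D) = 0.06 + 0.09 + 0.05 = 0.20.
P(Cohort=C3, Grade=D) − P(Cohort=C3)P(Grade=D) = 0.09 − 0.40×0.20 = 0.01000.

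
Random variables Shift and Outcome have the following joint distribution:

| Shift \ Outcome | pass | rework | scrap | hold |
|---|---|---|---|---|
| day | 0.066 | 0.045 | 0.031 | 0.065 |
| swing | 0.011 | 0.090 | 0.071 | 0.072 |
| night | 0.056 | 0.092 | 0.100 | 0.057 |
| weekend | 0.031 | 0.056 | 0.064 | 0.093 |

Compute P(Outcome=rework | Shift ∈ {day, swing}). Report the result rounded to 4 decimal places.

P(Shift=day) = 0.066 + 0.045 + 0.031 + 0.065 = 0.207.
P(Shift=swing) = 0.011 + 0.090 + 0.071 + 0.072 = 0.244.
P(Shift ∈ {day, swing}) = 0.207 + 0.244 = 0.451; P(Outcome=rework, Shift ∈ {day, swing}) = 0.045 + 0.090 = 0.135.
P(Outcome=rework | Shift ∈ {day, swing}) = 0.135/0.451 = 0.2993.

0.2993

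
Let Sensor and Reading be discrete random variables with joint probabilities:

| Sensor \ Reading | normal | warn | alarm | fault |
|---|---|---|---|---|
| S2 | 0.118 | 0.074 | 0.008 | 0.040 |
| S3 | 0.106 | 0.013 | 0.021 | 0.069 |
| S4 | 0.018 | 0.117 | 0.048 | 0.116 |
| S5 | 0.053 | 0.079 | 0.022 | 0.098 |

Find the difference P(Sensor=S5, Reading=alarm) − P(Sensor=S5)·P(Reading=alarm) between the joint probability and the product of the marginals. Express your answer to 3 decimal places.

P(Sensor=S5) = 0.053 + 0.079 + 0.022 + 0.098 = 0.252.
P(Reading=alarm) = 0.008 + 0.021 + 0.048 + 0.022 = 0.099.
P(Sensor=S5, Reading=alarm) − P(Sensor=S5)P(Reading=alarm) = 0.022 − 0.252×0.099 = -0.003.

-0.003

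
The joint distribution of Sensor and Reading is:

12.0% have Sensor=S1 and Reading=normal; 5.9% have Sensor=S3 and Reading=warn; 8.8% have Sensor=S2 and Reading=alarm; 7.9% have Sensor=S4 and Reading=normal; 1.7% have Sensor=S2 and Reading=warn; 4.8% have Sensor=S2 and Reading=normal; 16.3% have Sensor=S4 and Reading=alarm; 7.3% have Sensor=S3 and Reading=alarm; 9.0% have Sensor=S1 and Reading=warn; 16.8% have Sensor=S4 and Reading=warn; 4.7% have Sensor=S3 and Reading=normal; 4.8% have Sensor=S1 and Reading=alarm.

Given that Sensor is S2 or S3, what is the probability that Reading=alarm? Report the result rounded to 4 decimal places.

P(Sensor=S2) = 0.048 + 0.017 + 0.088 = 0.153.
P(Sensor=S3) = 0.047 + 0.059 + 0.073 = 0.179.
P(Sensor ∈ {S2, S3}) = 0.153 + 0.179 = 0.332; P(Reading=alarm, Sensor ∈ {S2, S3}) = 0.088 + 0.073 = 0.161.
P(Reading=alarm | Sensor ∈ {S2, S3}) = 0.161/0.332 = 0.4849.

0.4849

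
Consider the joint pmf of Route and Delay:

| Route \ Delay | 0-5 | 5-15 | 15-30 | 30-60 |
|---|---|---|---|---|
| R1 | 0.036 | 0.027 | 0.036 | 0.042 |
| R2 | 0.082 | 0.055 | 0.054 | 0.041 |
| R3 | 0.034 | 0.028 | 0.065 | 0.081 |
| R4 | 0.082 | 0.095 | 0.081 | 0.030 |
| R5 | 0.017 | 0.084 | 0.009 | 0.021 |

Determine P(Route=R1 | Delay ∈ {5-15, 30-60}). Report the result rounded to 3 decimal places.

P(Delay=5-15) = 0.027 + 0.055 + 0.028 + 0.095 + 0.084 = 0.289.
P(Delay=30-60) = 0.042 + 0.041 + 0.081 + 0.030 + 0.021 = 0.215.
P(Delay ∈ {5-15, 30-60}) = 0.289 + 0.215 = 0.504; P(Route=R1, Delay ∈ {5-15, 30-60}) = 0.027 + 0.042 = 0.069.
P(Route=R1 | Delay ∈ {5-15, 30-60}) = 0.069/0.504 = 0.137.

0.137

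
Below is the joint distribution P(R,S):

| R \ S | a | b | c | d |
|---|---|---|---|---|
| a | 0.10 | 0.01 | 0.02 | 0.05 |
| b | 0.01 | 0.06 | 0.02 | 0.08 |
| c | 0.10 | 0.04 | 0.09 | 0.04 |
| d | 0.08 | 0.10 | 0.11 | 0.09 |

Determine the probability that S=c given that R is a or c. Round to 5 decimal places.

0.24444

P(R=a) = 0.10 + 0.01 + 0.02 + 0.05 = 0.18.
P(R=c) = 0.10 + 0.04 + 0.09 + 0.04 = 0.27.
P(R ∈ {a, c}) = 0.18 + 0.27 = 0.45; P(S=c, R ∈ {a, c}) = 0.02 + 0.09 = 0.11.
P(S=c | R ∈ {a, c}) = 0.11/0.45 = 0.24444.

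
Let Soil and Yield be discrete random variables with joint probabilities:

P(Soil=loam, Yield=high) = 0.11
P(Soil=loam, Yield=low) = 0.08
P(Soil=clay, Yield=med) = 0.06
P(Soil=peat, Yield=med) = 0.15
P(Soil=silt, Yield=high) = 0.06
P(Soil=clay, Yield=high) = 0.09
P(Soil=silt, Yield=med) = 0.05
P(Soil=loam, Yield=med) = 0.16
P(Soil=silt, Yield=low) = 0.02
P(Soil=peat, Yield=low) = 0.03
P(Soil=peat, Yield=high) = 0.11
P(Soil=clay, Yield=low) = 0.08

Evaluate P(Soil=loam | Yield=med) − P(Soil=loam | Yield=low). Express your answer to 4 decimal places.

P(Yield=med) = 0.16 + 0.06 + 0.05 + 0.15 = 0.42; P(Soil=loam | Yield=med) = 0.16/0.42 = 0.38095.
P(Yield=low) = 0.08 + 0.08 + 0.02 + 0.03 = 0.21; P(Soil=loam | Yield=low) = 0.08/0.21 = 0.38095.
Difference = 0.0000.

0.0000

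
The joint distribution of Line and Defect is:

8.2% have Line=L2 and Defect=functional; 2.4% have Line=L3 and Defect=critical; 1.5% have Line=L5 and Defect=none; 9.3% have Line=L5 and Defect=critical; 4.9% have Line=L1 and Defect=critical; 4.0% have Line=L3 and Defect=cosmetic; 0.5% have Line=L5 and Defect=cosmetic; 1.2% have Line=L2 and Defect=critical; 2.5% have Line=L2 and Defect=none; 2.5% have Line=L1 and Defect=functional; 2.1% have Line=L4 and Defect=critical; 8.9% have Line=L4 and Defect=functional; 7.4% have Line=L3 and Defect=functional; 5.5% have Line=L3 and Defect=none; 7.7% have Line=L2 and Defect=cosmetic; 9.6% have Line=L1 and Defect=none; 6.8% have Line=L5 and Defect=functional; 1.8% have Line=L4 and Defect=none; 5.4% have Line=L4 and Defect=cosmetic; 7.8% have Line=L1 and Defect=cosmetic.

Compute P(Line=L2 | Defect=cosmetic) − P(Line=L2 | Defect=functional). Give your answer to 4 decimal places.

P(Defect=cosmetic) = 0.078 + 0.077 + 0.040 + 0.054 + 0.005 = 0.254; P(Line=L2 | Defect=cosmetic) = 0.077/0.254 = 0.30315.
P(Defect=functional) = 0.025 + 0.082 + 0.074 + 0.089 + 0.068 = 0.338; P(Line=L2 | Defect=functional) = 0.082/0.338 = 0.24260.
Difference = 0.0605.

0.0605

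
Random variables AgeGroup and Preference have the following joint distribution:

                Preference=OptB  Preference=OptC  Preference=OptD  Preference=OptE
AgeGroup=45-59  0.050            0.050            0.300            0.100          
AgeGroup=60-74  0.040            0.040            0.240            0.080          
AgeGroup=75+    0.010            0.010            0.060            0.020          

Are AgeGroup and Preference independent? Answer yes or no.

Every cell satisfies P(AgeGroup,Preference) = P(AgeGroup)·P(Preference). For instance P(AgeGroup=60-74) = 0.400, P(Preference=OptC) = 0.100, and 0.400×0.100 = 0.040 matches the joint entry. So AgeGroup and Preference are independent.

yes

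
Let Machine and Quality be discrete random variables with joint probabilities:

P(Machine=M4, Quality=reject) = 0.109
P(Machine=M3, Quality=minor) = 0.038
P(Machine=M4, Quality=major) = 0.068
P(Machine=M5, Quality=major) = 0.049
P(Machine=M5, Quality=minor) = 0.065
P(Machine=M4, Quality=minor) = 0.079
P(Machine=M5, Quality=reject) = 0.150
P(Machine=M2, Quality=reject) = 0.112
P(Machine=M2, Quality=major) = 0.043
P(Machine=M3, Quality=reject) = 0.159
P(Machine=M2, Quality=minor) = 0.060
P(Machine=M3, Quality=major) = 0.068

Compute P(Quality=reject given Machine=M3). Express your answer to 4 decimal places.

0.6000

P(Machine=M3) = 0.038 + 0.068 + 0.159 = 0.265.
P(Quality=reject | Machine=M3) = 0.159/0.265 = 0.6000.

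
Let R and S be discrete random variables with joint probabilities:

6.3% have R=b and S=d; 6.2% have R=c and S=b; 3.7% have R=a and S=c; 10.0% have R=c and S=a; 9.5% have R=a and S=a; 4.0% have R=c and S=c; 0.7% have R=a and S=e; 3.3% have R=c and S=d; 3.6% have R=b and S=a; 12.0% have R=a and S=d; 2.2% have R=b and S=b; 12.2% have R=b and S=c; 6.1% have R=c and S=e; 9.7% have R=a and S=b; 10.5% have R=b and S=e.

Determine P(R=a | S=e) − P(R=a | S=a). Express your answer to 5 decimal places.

-0.37079

P(S=e) = 0.007 + 0.105 + 0.061 = 0.173; P(R=a | S=e) = 0.007/0.173 = 0.040462.
P(S=a) = 0.095 + 0.036 + 0.100 = 0.231; P(R=a | S=a) = 0.095/0.231 = 0.411255.
Difference = -0.37079.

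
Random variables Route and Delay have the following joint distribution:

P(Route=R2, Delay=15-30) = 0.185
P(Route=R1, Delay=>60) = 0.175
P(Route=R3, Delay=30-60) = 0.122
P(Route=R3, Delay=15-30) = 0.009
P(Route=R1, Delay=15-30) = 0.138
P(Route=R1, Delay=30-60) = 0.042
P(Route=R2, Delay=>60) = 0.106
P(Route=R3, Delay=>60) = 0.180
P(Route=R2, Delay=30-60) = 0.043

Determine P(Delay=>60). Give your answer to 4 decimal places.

0.4610

P(Delay=>60) = 0.175 + 0.106 + 0.180 = 0.461.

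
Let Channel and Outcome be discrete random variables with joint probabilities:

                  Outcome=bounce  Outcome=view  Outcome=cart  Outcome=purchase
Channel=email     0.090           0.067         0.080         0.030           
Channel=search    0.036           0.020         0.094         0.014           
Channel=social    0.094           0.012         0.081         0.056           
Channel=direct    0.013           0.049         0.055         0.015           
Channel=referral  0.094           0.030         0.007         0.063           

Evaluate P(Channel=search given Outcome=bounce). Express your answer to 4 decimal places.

P(Outcome=bounce) = 0.090 + 0.036 + 0.094 + 0.013 + 0.094 = 0.327.
P(Channel=search | Outcome=bounce) = 0.036/0.327 = 0.1101.

0.1101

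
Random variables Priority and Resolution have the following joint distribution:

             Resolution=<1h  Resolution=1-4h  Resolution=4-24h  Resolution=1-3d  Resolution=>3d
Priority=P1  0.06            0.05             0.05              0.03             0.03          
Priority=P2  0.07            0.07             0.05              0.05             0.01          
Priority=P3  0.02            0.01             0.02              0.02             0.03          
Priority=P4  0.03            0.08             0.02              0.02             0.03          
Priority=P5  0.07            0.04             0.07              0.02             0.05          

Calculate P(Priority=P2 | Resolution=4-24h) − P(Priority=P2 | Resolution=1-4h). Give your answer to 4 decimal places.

-0.0419

P(Resolution=4-24h) = 0.05 + 0.05 + 0.02 + 0.02 + 0.07 = 0.21; P(Priority=P2 | Resolution=4-24h) = 0.05/0.21 = 0.23810.
P(Resolution=1-4h) = 0.05 + 0.07 + 0.01 + 0.08 + 0.04 = 0.25; P(Priority=P2 | Resolution=1-4h) = 0.07/0.25 = 0.28000.
Difference = -0.0419.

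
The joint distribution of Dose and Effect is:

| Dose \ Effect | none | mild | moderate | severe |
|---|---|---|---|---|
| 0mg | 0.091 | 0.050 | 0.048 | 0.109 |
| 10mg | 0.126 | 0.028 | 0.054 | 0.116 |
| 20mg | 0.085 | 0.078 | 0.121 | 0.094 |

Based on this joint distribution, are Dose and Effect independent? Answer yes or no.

no

P(Dose=20mg) = 0.378 and P(Effect=moderate) = 0.223, so their product is 0.08429, but P(Dose=20mg, Effect=moderate) = 0.121. Since these differ, Dose and Effect are not independent.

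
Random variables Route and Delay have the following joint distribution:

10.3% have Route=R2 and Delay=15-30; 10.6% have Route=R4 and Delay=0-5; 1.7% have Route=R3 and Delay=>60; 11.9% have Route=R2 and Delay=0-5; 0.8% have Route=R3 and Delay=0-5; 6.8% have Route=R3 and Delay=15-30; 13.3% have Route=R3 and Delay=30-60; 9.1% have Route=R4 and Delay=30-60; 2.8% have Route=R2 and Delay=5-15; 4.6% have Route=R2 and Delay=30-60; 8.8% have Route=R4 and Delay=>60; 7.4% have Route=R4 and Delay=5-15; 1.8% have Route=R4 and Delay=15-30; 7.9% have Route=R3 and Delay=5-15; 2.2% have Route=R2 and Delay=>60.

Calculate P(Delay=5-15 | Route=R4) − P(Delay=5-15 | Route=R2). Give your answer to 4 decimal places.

P(Route=R4) = 0.106 + 0.074 + 0.018 + 0.091 + 0.088 = 0.377; P(Delay=5-15 | Route=R4) = 0.074/0.377 = 0.19629.
P(Route=R2) = 0.119 + 0.028 + 0.103 + 0.046 + 0.022 = 0.318; P(Delay=5-15 | Route=R2) = 0.028/0.318 = 0.08805.
Difference = 0.1082.

0.1082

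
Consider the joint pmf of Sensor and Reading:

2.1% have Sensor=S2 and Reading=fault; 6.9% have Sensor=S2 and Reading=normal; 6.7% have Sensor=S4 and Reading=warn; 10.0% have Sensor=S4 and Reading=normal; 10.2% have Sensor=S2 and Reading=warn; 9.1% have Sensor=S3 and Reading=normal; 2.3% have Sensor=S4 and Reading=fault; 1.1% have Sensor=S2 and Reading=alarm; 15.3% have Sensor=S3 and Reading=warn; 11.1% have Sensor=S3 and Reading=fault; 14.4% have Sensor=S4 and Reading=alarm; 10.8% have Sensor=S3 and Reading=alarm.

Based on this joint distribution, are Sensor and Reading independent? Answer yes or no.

no

P(Sensor=S4) = 0.334 and P(Reading=alarm) = 0.263, so their product is 0.08784, but P(Sensor=S4, Reading=alarm) = 0.144. Since these differ, Sensor and Reading are not independent.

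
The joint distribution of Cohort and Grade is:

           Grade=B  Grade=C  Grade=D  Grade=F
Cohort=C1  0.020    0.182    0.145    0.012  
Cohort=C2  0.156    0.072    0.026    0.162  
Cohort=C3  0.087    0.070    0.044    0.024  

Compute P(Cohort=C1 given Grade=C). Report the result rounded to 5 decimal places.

0.56173

P(Grade=C) = 0.182 + 0.072 + 0.070 = 0.324.
P(Cohort=C1 | Grade=C) = 0.182/0.324 = 0.56173.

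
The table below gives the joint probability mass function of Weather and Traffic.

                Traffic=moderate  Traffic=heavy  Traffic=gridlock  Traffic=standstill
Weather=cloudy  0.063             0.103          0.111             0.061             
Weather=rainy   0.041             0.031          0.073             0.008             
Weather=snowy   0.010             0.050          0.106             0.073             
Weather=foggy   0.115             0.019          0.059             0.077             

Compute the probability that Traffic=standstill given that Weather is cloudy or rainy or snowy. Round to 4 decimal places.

P(Weather=cloudy) = 0.063 + 0.103 + 0.111 + 0.061 = 0.338.
P(Weather=rainy) = 0.041 + 0.031 + 0.073 + 0.008 = 0.153.
P(Weather=snowy) = 0.010 + 0.050 + 0.106 + 0.073 = 0.239.
P(Weather ∈ {cloudy, rainy, snowy}) = 0.338 + 0.153 + 0.239 = 0.730; P(Traffic=standstill, Weather ∈ {cloudy, rainy, snowy}) = 0.061 + 0.008 + 0.073 = 0.142.
P(Traffic=standstill | Weather ∈ {cloudy, rainy, snowy}) = 0.142/0.730 = 0.1945.

0.1945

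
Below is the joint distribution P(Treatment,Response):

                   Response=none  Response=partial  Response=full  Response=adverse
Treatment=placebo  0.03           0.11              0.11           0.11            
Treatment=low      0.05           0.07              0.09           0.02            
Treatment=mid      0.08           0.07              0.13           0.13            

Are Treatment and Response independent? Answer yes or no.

P(Treatment=low) = 0.23 and P(Response=adverse) = 0.26, so their product is 0.0598, but P(Treatment=low, Response=adverse) = 0.02. Since these differ, Treatment and Response are not independent.

no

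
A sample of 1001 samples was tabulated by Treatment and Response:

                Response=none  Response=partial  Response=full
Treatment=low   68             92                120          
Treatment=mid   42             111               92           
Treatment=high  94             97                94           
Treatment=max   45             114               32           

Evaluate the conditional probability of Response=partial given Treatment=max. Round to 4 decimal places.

0.5969

Total with Treatment=max: 45 + 114 + 32 = 191.
P(Response=partial | Treatment=max) = 114/191 = 0.5969.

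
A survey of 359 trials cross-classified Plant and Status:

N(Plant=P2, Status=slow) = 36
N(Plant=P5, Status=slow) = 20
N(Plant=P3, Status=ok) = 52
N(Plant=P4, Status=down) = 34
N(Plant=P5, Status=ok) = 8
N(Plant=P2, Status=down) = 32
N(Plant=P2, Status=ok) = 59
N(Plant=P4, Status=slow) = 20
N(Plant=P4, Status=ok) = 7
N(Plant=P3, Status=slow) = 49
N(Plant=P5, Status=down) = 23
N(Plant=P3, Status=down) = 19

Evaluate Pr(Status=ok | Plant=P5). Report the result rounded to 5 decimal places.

Total with Plant=P5: 8 + 20 + 23 = 51.
P(Status=ok | Plant=P5) = 8/51 = 0.15686.

0.15686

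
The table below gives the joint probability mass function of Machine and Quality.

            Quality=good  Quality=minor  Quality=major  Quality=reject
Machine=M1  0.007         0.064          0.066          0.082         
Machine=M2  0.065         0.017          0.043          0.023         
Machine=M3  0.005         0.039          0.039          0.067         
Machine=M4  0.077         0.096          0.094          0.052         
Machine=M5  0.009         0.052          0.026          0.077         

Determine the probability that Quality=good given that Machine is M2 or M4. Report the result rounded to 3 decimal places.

P(Machine=M2) = 0.065 + 0.017 + 0.043 + 0.023 = 0.148.
P(Machine=M4) = 0.077 + 0.096 + 0.094 + 0.052 = 0.319.
P(Machine ∈ {M2, M4}) = 0.148 + 0.319 = 0.467; P(Quality=good, Machine ∈ {M2, M4}) = 0.065 + 0.077 = 0.142.
P(Quality=good | Machine ∈ {M2, M4}) = 0.142/0.467 = 0.304.

0.304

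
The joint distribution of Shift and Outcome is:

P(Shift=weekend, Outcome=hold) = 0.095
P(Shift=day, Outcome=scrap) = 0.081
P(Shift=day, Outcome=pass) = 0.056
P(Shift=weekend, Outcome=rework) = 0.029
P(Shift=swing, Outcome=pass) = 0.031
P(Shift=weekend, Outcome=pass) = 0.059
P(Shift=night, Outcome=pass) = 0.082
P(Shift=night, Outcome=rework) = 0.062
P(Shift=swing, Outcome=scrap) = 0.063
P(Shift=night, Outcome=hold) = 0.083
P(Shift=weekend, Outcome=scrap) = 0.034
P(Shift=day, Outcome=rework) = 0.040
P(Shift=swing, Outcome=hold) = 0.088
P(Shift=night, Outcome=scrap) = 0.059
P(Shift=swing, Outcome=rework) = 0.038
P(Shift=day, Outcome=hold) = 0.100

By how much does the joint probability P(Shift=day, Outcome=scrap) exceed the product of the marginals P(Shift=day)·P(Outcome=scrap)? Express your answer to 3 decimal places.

0.015

P(Shift=day) = 0.056 + 0.040 + 0.081 + 0.100 = 0.277.
P(Outcome=scrap) = 0.081 + 0.063 + 0.059 + 0.034 = 0.237.
P(Shift=day, Outcome=scrap) − P(Shift=day)P(Outcome=scrap) = 0.081 − 0.277×0.237 = 0.015.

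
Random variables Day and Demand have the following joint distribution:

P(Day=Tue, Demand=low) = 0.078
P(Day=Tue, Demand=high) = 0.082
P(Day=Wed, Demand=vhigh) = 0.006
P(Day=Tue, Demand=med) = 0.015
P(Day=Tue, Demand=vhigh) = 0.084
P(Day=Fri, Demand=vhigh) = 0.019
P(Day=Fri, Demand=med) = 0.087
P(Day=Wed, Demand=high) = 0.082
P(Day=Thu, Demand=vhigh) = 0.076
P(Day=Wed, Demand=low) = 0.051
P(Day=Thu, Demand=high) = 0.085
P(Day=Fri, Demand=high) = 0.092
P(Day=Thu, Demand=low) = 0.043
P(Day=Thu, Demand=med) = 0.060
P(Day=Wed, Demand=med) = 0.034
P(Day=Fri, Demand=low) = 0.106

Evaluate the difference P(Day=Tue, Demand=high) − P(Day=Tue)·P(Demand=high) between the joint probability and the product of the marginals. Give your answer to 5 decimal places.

P(Day=Tue) = 0.078 + 0.015 + 0.082 + 0.084 = 0.259.
P(Demand=high) = 0.082 + 0.082 + 0.085 + 0.092 = 0.341.
P(Day=Tue, Demand=high) − P(Day=Tue)P(Demand=high) = 0.082 − 0.259×0.341 = -0.00632.

-0.00632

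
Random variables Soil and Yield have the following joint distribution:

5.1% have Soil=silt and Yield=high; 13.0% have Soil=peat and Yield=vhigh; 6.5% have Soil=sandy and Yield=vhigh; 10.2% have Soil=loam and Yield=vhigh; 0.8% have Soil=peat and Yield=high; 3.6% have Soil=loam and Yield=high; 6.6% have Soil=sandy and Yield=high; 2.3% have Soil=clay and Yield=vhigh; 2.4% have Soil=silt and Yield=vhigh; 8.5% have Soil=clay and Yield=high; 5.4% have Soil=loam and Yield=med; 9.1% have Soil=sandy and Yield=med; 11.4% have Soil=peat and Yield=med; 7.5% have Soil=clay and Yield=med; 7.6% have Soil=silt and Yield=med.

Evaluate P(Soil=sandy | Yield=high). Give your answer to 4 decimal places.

0.2683

P(Yield=high) = 0.066 + 0.036 + 0.085 + 0.051 + 0.008 = 0.246.
P(Soil=sandy | Yield=high) = 0.066/0.246 = 0.2683.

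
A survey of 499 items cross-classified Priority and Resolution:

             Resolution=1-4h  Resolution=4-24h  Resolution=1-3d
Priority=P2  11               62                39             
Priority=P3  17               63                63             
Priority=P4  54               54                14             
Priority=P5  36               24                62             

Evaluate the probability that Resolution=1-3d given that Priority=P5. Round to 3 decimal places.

0.508

Total with Priority=P5: 36 + 24 + 62 = 122.
P(Resolution=1-3d | Priority=P5) = 62/122 = 0.508.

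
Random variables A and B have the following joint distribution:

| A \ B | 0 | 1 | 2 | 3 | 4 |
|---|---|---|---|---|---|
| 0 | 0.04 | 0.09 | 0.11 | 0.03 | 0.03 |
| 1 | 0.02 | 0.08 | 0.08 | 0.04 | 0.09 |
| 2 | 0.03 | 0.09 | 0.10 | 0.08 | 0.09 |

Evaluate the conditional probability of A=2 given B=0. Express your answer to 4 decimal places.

0.3333

P(B=0) = 0.04 + 0.02 + 0.03 = 0.09.
P(A=2 | B=0) = 0.03/0.09 = 0.3333.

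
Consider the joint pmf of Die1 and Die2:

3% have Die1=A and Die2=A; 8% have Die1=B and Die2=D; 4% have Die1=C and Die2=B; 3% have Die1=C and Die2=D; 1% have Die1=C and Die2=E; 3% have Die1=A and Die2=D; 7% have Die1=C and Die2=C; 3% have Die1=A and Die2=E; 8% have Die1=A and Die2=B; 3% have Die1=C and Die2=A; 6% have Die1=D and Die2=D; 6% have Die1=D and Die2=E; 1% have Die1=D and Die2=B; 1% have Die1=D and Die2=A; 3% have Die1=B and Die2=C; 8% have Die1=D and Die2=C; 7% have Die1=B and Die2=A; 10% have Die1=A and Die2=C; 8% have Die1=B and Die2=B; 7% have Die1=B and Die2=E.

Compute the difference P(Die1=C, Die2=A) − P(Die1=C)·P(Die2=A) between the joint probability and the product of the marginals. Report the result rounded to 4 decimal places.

0.0048

P(Die1=C) = 0.03 + 0.04 + 0.07 + 0.03 + 0.01 = 0.18.
P(Die2=A) = 0.03 + 0.07 + 0.03 + 0.01 = 0.14.
P(Die1=C, Die2=A) − P(Die1=C)P(Die2=A) = 0.03 − 0.18×0.14 = 0.0048.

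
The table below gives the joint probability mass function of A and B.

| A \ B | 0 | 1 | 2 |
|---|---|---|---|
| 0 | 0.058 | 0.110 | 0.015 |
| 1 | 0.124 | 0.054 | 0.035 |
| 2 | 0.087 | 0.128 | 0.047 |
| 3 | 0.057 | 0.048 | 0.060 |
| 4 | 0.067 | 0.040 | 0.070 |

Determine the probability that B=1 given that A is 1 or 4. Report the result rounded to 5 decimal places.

0.24103

P(A=1) = 0.124 + 0.054 + 0.035 = 0.213.
P(A=4) = 0.067 + 0.040 + 0.070 = 0.177.
P(A ∈ {1, 4}) = 0.213 + 0.177 = 0.390; P(B=1, A ∈ {1, 4}) = 0.054 + 0.040 = 0.094.
P(B=1 | A ∈ {1, 4}) = 0.094/0.390 = 0.24103.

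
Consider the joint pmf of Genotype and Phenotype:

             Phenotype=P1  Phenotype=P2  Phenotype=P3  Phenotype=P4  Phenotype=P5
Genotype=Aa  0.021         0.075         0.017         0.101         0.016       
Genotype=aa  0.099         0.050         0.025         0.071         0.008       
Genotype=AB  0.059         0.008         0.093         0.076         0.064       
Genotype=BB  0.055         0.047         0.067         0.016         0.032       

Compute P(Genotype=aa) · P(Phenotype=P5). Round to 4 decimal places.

P(Genotype=aa) = 0.099 + 0.050 + 0.025 + 0.071 + 0.008 = 0.253.
P(Phenotype=P5) = 0.016 + 0.008 + 0.064 + 0.032 = 0.120.
Product: 0.253 × 0.120 = 0.0304.

0.0304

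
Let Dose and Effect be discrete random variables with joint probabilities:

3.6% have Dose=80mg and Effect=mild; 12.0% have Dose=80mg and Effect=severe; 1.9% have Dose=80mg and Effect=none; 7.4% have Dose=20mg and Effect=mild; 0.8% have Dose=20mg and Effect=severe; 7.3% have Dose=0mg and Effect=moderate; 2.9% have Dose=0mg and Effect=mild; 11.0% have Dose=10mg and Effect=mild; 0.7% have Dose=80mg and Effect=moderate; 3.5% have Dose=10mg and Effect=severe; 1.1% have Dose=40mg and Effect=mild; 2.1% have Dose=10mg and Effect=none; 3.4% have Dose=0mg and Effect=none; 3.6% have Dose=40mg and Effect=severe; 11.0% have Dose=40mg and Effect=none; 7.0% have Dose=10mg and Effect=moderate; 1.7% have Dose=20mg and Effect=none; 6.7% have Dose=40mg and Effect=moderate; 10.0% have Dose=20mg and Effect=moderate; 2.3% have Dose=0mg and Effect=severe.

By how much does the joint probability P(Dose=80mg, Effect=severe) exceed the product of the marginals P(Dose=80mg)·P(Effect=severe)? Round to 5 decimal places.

P(Dose=80mg) = 0.019 + 0.036 + 0.007 + 0.120 = 0.182.
P(Effect=severe) = 0.023 + 0.035 + 0.008 + 0.036 + 0.120 = 0.222.
P(Dose=80mg, Effect=severe) − P(Dose=80mg)P(Effect=severe) = 0.120 − 0.182×0.222 = 0.07960.

0.07960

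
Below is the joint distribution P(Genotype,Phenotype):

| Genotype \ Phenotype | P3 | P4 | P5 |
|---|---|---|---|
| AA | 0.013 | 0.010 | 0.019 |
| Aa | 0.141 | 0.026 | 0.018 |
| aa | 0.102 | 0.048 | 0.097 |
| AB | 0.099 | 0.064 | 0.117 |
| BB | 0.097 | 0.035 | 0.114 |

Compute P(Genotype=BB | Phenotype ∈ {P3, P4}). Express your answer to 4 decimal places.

P(Phenotype=P3) = 0.013 + 0.141 + 0.102 + 0.099 + 0.097 = 0.452.
P(Phenotype=P4) = 0.010 + 0.026 + 0.048 + 0.064 + 0.035 = 0.183.
P(Phenotype ∈ {P3, P4}) = 0.452 + 0.183 = 0.635; P(Genotype=BB, Phenotype ∈ {P3, P4}) = 0.097 + 0.035 = 0.132.
P(Genotype=BB | Phenotype ∈ {P3, P4}) = 0.132/0.635 = 0.2079.

0.2079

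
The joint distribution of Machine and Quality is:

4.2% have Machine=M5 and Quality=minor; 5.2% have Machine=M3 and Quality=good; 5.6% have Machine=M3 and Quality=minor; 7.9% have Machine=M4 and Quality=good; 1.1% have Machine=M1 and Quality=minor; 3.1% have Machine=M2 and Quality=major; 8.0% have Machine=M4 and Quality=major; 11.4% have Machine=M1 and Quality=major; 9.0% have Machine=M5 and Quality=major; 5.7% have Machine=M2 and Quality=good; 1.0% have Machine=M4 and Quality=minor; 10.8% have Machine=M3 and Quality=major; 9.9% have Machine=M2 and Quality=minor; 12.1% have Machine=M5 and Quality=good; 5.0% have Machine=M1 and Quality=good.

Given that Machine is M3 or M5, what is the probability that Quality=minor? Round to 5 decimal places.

P(Machine=M3) = 0.052 + 0.056 + 0.108 = 0.216.
P(Machine=M5) = 0.121 + 0.042 + 0.090 = 0.253.
P(Machine ∈ {M3, M5}) = 0.216 + 0.253 = 0.469; P(Quality=minor, Machine ∈ {M3, M5}) = 0.056 + 0.042 = 0.098.
P(Quality=minor | Machine ∈ {M3, M5}) = 0.098/0.469 = 0.20896.

0.20896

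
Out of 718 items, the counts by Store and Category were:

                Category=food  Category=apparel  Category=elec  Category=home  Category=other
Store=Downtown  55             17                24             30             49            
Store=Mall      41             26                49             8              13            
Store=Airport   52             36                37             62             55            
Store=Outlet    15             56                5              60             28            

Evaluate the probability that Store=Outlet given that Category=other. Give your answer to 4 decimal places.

0.1931

Total with Category=other: 49 + 13 + 55 + 28 = 145.
P(Store=Outlet | Category=other) = 28/145 = 0.1931.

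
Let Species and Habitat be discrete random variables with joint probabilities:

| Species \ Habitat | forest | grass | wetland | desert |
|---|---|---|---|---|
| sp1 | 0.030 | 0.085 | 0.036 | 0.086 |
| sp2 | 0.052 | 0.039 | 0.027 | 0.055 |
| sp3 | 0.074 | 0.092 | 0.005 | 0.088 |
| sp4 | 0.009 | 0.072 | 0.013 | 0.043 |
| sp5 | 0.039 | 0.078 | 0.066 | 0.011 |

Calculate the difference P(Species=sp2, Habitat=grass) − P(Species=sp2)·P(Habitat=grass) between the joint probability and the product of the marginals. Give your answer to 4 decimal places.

-0.0243

P(Species=sp2) = 0.052 + 0.039 + 0.027 + 0.055 = 0.173.
P(Habitat=grass) = 0.085 + 0.039 + 0.092 + 0.072 + 0.078 = 0.366.
P(Species=sp2, Habitat=grass) − P(Species=sp2)P(Habitat=grass) = 0.039 − 0.173×0.366 = -0.0243.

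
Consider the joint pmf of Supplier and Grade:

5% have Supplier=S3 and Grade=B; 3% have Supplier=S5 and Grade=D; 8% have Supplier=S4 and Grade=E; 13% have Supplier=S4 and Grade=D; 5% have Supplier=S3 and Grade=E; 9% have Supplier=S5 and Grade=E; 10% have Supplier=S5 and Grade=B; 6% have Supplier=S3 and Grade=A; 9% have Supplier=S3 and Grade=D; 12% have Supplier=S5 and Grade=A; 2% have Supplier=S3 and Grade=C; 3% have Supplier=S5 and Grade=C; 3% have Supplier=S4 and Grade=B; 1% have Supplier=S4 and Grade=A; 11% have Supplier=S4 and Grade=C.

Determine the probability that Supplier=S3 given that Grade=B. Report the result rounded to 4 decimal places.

0.2778

P(Grade=B) = 0.05 + 0.03 + 0.10 = 0.18.
P(Supplier=S3 | Grade=B) = 0.05/0.18 = 0.2778.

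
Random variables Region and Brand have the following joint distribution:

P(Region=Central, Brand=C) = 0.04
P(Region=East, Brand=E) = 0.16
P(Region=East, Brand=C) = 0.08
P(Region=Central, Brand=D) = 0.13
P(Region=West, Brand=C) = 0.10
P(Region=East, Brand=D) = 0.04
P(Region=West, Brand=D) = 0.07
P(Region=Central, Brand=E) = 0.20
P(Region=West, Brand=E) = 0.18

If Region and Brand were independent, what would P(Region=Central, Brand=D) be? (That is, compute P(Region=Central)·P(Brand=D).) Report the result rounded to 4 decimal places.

0.0888

P(Region=Central) = 0.04 + 0.13 + 0.20 = 0.37.
P(Brand=D) = 0.04 + 0.07 + 0.13 = 0.24.
Product: 0.37 × 0.24 = 0.0888.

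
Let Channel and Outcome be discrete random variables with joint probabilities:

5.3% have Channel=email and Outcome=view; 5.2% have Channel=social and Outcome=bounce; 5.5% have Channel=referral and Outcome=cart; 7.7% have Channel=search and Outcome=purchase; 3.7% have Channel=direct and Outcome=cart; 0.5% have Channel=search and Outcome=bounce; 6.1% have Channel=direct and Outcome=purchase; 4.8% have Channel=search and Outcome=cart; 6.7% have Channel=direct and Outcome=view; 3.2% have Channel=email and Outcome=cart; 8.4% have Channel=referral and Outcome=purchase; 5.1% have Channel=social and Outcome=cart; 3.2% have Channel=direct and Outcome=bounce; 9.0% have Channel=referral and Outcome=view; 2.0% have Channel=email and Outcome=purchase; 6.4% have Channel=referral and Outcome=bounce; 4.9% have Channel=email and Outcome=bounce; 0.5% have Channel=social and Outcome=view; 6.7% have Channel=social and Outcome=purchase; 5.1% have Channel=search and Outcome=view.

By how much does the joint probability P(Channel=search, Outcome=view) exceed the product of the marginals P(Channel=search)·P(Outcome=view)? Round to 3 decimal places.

0.003

P(Channel=search) = 0.005 + 0.051 + 0.048 + 0.077 = 0.181.
P(Outcome=view) = 0.053 + 0.051 + 0.005 + 0.067 + 0.090 = 0.266.
P(Channel=search, Outcome=view) − P(Channel=search)P(Outcome=view) = 0.051 − 0.181×0.266 = 0.003.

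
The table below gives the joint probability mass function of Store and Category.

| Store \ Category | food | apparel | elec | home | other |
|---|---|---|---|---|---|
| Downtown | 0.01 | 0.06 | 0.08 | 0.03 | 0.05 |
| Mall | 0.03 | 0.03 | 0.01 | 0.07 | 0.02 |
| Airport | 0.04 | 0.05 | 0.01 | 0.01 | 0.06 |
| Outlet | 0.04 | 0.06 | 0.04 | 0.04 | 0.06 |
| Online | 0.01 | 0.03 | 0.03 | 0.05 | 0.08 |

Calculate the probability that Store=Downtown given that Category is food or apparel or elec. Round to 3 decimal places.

0.283

P(Category=food) = 0.01 + 0.03 + 0.04 + 0.04 + 0.01 = 0.13.
P(Category=apparel) = 0.06 + 0.03 + 0.05 + 0.06 + 0.03 = 0.23.
P(Category=elec) = 0.08 + 0.01 + 0.01 + 0.04 + 0.03 = 0.17.
P(Category ∈ {food, apparel, elec}) = 0.13 + 0.23 + 0.17 = 0.53; P(Store=Downtown, Category ∈ {food, apparel, elec}) = 0.01 + 0.06 + 0.08 = 0.15.
P(Store=Downtown | Category ∈ {food, apparel, elec}) = 0.15/0.53 = 0.283.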